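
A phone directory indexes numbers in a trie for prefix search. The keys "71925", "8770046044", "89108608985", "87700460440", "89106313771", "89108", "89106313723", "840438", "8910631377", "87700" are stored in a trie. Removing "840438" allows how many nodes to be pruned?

A node on "840438"'s path can go only if nothing else ends at it or branches off below it.
The suffix "40438" (5 nodes) is used only by "840438"; the node for "8" still has the child "7", so pruning stops there.
Nodes removed: 5

5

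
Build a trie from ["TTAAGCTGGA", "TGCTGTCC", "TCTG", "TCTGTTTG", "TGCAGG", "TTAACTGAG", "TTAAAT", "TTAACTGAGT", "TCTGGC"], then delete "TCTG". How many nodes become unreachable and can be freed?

A node on "TCTG"'s path can go only if nothing else ends at it or branches off below it.
Every node on "TCTG" is still needed (e.g. by "TCTGTTTG"), so nothing is freed.
Nodes removed: 0

0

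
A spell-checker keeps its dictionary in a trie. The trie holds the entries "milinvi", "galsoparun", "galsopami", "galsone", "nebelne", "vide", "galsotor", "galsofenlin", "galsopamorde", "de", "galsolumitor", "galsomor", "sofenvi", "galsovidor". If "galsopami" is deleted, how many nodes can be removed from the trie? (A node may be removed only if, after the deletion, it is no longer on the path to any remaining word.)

1

Walk "galsopami" from the leaf back toward the root, removing each node that no remaining word uses.
The suffix "i" (1 node) is used only by "galsopami"; the node for "galsopam" still has the child "o", so pruning stops there.
Nodes removed: 1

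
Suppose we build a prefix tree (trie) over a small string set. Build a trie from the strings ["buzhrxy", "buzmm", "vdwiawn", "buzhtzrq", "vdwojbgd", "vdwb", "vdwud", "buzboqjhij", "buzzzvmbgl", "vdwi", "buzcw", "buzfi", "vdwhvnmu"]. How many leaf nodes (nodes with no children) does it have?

12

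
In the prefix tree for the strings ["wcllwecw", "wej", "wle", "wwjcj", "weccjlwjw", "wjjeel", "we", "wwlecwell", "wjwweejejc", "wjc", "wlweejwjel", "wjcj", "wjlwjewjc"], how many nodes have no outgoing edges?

Leaves are exactly the stored words that no other stored word extends.
Those words: "wcllwecw", "weccjlwjw", "wej", "wjcj", "wjjeel", "wjlwjewjc", "wjwweejejc", "wle", "wlweejwjel", "wwjcj", "wwlecwell"
Leaf count: 11

11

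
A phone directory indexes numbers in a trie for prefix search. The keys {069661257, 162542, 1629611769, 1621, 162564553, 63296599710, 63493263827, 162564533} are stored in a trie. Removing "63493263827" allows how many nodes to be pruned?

Walk "63493263827" from the leaf back toward the root, removing each node that no remaining word uses.
The suffix "493263827" (9 nodes) is used only by "63493263827"; the node for "63" still has the child "2", so pruning stops there.
Nodes removed: 9

9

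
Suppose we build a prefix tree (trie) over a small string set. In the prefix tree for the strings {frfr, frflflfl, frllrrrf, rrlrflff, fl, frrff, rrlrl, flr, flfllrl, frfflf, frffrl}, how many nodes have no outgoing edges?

10

Leaves are exactly the stored words that no other stored word extends.
Those words: "flfllrl", "flr", "frfflf", "frffrl", "frflflfl", "frfr", "frllrrrf", "frrff", "rrlrflff", "rrlrl"
Leaf count: 10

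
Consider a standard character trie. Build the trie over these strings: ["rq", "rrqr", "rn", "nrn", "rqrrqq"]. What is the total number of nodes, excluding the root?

Insert word by word; a character creates a node only if that edge doesn't already exist:
  "rq" → 2 new (r, q)
  "rrqr" → prefix "r" already present; 3 new (r, q, r)
  "rn" → prefix "r" already present; 1 new (n)
  "nrn" → 3 new (n, r, n)
  "rqrrqq" → prefix "rq" already present; 4 new (r, r, q, q)
Total nodes = 2 + 3 + 1 + 3 + 4 = 13

13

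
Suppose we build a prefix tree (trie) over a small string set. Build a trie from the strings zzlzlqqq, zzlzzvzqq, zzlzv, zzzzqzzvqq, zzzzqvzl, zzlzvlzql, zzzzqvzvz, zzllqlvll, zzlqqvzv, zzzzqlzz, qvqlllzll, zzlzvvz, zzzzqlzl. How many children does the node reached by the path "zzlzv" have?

Follow the path "zzlzv" to its node, then look at its outgoing edges.
Characters that immediately follow "zzlzv" among the stored strings: {l, v}.
That node has 2 child edges.

2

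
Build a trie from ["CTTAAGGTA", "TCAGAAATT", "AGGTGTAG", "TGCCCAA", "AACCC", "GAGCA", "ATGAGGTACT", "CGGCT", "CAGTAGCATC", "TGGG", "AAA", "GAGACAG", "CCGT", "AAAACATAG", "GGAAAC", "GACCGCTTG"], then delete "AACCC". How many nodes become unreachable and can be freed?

A node on "AACCC"'s path can go only if nothing else ends at it or branches off below it.
The suffix "CCC" (3 nodes) is used only by "AACCC"; the node for "AA" still has the child "A", so pruning stops there.
Nodes removed: 3

3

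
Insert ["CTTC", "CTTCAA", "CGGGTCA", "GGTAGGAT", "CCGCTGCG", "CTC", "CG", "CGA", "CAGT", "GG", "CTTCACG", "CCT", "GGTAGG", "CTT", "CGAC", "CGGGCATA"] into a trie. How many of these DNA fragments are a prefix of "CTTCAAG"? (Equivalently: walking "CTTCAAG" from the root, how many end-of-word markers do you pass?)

Traverse "CTTCAAG" character by character; count nodes along the way that are marked as word ends.
Prefixes of the query that are stored words: "CTT", "CTTC", "CTTCAA"
Count: 3

3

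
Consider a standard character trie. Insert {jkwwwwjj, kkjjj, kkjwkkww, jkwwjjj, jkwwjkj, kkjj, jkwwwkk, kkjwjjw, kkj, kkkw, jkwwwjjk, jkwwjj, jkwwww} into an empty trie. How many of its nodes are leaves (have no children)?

9

Leaves are exactly the stored words that no other stored word extends.
Those words: "jkwwjjj", "jkwwjkj", "jkwwwjjk", "jkwwwkk", "jkwwwwjj", "kkjjj", "kkjwjjw", "kkjwkkww", "kkkw"
Leaf count: 9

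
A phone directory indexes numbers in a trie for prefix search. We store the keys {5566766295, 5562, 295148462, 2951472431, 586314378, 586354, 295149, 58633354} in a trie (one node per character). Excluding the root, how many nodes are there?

40

Trace insertions, counting only characters that open a new branch:
  "5566766295" → 10 new (5, 5, 6, 6, 7, 6, 6, 2, 9, 5)
  "5562" → prefix "556" already present; 1 new (2)
  "295148462" → 9 new (2, 9, 5, 1, 4, 8, 4, 6, 2)
  "2951472431" → prefix "29514" already present; 5 new (7, 2, 4, 3, 1)
  "586314378" → prefix "5" already present; 8 new (8, 6, 3, 1, 4, 3, 7, 8)
  "586354" → prefix "5863" already present; 2 new (5, 4)
  "295149" → prefix "29514" already present; 1 new (9)
  "58633354" → prefix "5863" already present; 4 new (3, 3, 5, 4)
Total nodes = 10 + 1 + 9 + 5 + 8 + 2 + 1 + 4 = 40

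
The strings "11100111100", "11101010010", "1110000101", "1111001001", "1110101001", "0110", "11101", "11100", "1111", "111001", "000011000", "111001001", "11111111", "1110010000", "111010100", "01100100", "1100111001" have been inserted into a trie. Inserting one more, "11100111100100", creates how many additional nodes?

3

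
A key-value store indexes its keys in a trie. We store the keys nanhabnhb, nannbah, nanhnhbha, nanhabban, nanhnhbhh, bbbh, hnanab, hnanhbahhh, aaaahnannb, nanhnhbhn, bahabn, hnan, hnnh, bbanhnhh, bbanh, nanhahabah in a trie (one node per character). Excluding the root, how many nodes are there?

Insert word by word; a character creates a node only if that edge doesn't already exist:
  "nanhabnhb" → 9 new (n, a, n, h, a, b, n, h, b)
  "nannbah" → prefix "nan" already present; 4 new (n, b, a, h)
  "nanhnhbha" → prefix "nanh" already present; 5 new (n, h, b, h, a)
  "nanhabban" → prefix "nanhab" already present; 3 new (b, a, n)
  "nanhnhbhh" → prefix "nanhnhbh" already present; 1 new (h)
  "bbbh" → 4 new (b, b, b, h)
  "hnanab" → 6 new (h, n, a, n, a, b)
  "hnanhbahhh" → prefix "hnan" already present; 6 new (h, b, a, h, h, h)
  "aaaahnannb" → 10 new (a, a, a, a, h, n, a, n, n, b)
  "nanhnhbhn" → prefix "nanhnhbh" already present; 1 new (n)
  "bahabn" → prefix "b" already present; 5 new (a, h, a, b, n)
  "hnan" → prefix "hnan" already present; 0 new (none)
  "hnnh" → prefix "hn" already present; 2 new (n, h)
  "bbanhnhh" → prefix "bb" already present; 6 new (a, n, h, n, h, h)
  "bbanh" → prefix "bbanh" already present; 0 new (none)
  "nanhahabah" → prefix "nanha" already present; 5 new (h, a, b, a, h)
Total nodes = 9 + 4 + 5 + 3 + 1 + 4 + 6 + 6 + 10 + 1 + 5 + 0 + 2 + 6 + 0 + 5 = 67

67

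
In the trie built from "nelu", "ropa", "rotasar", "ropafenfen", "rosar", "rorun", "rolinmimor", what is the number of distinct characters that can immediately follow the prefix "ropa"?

Follow the path "ropa" to its node, then look at its outgoing edges.
Characters that immediately follow "ropa" among the stored strings: {f}.
That node has 1 child edge.

1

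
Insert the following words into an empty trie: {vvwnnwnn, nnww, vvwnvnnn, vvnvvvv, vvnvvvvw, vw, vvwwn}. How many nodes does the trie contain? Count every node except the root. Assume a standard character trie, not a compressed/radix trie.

25

Insert word by word; a character creates a node only if that edge doesn't already exist:
  "vvwnnwnn" → 8 new (v, v, w, n, n, w, n, n)
  "nnww" → 4 new (n, n, w, w)
  "vvwnvnnn" → prefix "vvwn" already present; 4 new (v, n, n, n)
  "vvnvvvv" → prefix "vv" already present; 5 new (n, v, v, v, v)
  "vvnvvvvw" → prefix "vvnvvvv" already present; 1 new (w)
  "vw" → prefix "v" already present; 1 new (w)
  "vvwwn" → prefix "vvw" already present; 2 new (w, n)
Total nodes = 8 + 4 + 4 + 5 + 1 + 1 + 2 = 25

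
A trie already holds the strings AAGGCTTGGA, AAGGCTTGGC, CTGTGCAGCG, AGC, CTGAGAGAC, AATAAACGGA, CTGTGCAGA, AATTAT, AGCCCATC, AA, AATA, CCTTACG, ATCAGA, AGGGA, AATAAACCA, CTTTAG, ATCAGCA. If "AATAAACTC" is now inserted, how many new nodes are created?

2

The longest prefix of "AATAAACTC" already in the trie is "AATAAAC" (length 7).
New nodes needed: |"AATAAACTC"| − 7 = 9 − 7 = 2.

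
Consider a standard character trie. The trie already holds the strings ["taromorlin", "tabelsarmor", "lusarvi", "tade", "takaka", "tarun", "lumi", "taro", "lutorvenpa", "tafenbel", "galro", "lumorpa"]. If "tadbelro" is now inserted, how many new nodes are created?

5

"tad" is already a path in the trie; the remaining "belro" must be added.
New nodes needed: |"tadbelro"| − 3 = 8 − 3 = 5.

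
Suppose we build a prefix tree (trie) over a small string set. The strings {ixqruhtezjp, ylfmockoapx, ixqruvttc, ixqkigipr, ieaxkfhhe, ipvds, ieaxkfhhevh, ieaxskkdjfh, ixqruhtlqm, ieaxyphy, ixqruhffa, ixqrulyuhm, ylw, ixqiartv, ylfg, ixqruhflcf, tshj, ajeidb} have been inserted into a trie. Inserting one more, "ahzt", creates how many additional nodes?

3

The longest prefix of "ahzt" already in the trie is "a" (length 1).
So 4 − 1 = 3 new nodes.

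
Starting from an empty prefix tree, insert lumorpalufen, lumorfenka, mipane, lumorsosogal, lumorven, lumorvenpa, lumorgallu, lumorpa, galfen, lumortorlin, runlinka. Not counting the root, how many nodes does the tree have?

Count nodes per top-level branch (shared prefixes stored once):
  'g'-branch (galfen): 6 nodes
  'l'-branch (lumorfenka, lumorgallu, lumorpa, lumorpalufen, lumorsosogal, lumortorlin, lumorven, lumorvenpa): 40 nodes
  'm'-branch (mipane): 6 nodes
  'r'-branch (runlinka): 8 nodes
Sum: 60

60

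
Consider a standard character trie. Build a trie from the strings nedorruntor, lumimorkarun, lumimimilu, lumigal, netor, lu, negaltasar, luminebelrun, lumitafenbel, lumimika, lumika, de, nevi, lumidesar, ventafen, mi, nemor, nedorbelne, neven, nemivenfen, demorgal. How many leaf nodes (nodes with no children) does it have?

19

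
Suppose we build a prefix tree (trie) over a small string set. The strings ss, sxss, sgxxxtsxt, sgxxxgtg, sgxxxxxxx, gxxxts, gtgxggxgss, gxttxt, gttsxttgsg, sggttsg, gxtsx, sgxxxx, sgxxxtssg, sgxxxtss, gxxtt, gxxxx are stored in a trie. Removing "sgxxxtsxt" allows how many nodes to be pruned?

2

A node on "sgxxxtsxt"'s path can go only if nothing else ends at it or branches off below it.
The suffix "xt" (2 nodes) is used only by "sgxxxtsxt"; the node for "sgxxxts" still has the child "s", so pruning stops there.
Nodes removed: 2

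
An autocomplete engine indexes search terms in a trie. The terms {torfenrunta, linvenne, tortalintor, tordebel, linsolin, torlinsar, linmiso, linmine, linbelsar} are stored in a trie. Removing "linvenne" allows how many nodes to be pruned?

Walk "linvenne" from the leaf back toward the root, removing each node that no remaining word uses.
The suffix "venne" (5 nodes) is used only by "linvenne"; the node for "lin" still has the child "s", so pruning stops there.
Nodes removed: 5

5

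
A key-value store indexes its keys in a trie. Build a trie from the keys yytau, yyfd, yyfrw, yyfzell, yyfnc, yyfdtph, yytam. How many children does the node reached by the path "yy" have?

The children of the "yy" node are the distinct next characters among strings starting with "yy".
Distinct next characters after "yy": f, t.
That node has 2 child edges.

2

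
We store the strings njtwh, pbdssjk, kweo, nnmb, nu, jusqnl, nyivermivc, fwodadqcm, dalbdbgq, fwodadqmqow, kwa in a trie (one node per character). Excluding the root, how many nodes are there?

Trace insertions, counting only characters that open a new branch:
  "njtwh" → 5 new (n, j, t, w, h)
  "pbdssjk" → 7 new (p, b, d, s, s, j, k)
  "kweo" → 4 new (k, w, e, o)
  "nnmb" → prefix "n" already present; 3 new (n, m, b)
  "nu" → prefix "n" already present; 1 new (u)
  "jusqnl" → 6 new (j, u, s, q, n, l)
  "nyivermivc" → prefix "n" already present; 9 new (y, i, v, e, r, m, i, v, c)
  "fwodadqcm" → 9 new (f, w, o, d, a, d, q, c, m)
  "dalbdbgq" → 8 new (d, a, l, b, d, b, g, q)
  "fwodadqmqow" → prefix "fwodadq" already present; 4 new (m, q, o, w)
  "kwa" → prefix "kw" already present; 1 new (a)
Total nodes = 5 + 7 + 4 + 3 + 1 + 6 + 9 + 9 + 8 + 4 + 1 = 57

57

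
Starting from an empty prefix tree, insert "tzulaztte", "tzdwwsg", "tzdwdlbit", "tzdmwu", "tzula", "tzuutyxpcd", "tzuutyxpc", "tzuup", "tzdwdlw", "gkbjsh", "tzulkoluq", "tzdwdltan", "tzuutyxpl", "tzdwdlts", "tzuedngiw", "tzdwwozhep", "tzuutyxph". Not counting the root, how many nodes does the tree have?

For each word, the new-node count is its length minus the longest prefix already in the trie:
  "tzulaztte" → 9 new (t, z, u, l, a, z, t, t, e)
  "tzdwwsg" → prefix "tz" already present; 5 new (d, w, w, s, g)
  "tzdwdlbit" → prefix "tzdw" already present; 5 new (d, l, b, i, t)
  "tzdmwu" → prefix "tzd" already present; 3 new (m, w, u)
  "tzula" → prefix "tzula" already present; 0 new (none)
  "tzuutyxpcd" → prefix "tzu" already present; 7 new (u, t, y, x, p, c, d)
  "tzuutyxpc" → prefix "tzuutyxpc" already present; 0 new (none)
  "tzuup" → prefix "tzuu" already present; 1 new (p)
  "tzdwdlw" → prefix "tzdwdl" already present; 1 new (w)
  "gkbjsh" → 6 new (g, k, b, j, s, h)
  "tzulkoluq" → prefix "tzul" already present; 5 new (k, o, l, u, q)
  "tzdwdltan" → prefix "tzdwdl" already present; 3 new (t, a, n)
  "tzuutyxpl" → prefix "tzuutyxp" already present; 1 new (l)
  "tzdwdlts" → prefix "tzdwdlt" already present; 1 new (s)
  "tzuedngiw" → prefix "tzu" already present; 6 new (e, d, n, g, i, w)
  "tzdwwozhep" → prefix "tzdww" already present; 5 new (o, z, h, e, p)
  "tzuutyxph" → prefix "tzuutyxp" already present; 1 new (h)
Total nodes = 9 + 5 + 5 + 3 + 0 + 7 + 0 + 1 + 1 + 6 + 5 + 3 + 1 + 1 + 6 + 5 + 1 = 59

59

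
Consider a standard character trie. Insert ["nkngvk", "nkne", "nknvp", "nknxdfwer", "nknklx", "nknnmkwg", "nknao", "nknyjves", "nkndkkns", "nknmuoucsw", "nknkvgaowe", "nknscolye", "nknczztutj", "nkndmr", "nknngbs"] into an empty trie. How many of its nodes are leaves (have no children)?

Leaves are exactly the stored words that no other stored word extends.
Those words: "nknao", "nknczztutj", "nkndkkns", "nkndmr", "nkne", "nkngvk", "nknklx", "nknkvgaowe", "nknmuoucsw", "nknngbs", "nknnmkwg", "nknscolye", "nknvp", "nknxdfwer", "nknyjves"
Leaf count: 15

15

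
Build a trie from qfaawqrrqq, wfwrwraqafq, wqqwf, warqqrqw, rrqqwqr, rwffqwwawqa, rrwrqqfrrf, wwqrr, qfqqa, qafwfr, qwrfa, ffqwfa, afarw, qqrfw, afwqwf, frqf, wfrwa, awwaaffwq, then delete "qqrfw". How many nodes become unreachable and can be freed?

4

A node on "qqrfw"'s path can go only if nothing else ends at it or branches off below it.
The suffix "qrfw" (4 nodes) is used only by "qqrfw"; the node for "q" still has the child "f", so pruning stops there.
Nodes removed: 4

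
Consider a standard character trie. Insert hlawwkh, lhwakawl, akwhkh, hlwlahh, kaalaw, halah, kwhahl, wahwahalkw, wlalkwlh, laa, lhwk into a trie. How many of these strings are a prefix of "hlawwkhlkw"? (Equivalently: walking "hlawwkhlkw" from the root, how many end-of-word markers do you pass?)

Traverse "hlawwkhlkw" character by character; count nodes along the way that are marked as word ends.
Prefixes of the query that are stored words: "hlawwkh"
Count: 1

1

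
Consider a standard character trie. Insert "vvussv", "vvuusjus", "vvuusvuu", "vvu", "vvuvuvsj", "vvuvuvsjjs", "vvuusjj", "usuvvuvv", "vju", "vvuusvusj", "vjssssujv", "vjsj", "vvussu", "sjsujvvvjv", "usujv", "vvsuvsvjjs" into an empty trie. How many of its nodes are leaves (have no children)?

14

Leaves are exactly the stored words that no other stored word extends.
Those words: "sjsujvvvjv", "usujv", "usuvvuvv", "vjsj", "vjssssujv", "vju", "vvsuvsvjjs", "vvussu", "vvussv", "vvuusjj", "vvuusjus", "vvuusvusj", "vvuusvuu", "vvuvuvsjjs"
Leaf count: 14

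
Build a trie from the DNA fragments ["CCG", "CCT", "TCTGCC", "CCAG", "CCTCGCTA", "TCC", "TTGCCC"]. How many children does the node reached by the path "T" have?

Follow the path "T" to its node, then look at its outgoing edges.
Characters that immediately follow "T" among the stored strings: {C, T}.
That node has 2 child edges.

2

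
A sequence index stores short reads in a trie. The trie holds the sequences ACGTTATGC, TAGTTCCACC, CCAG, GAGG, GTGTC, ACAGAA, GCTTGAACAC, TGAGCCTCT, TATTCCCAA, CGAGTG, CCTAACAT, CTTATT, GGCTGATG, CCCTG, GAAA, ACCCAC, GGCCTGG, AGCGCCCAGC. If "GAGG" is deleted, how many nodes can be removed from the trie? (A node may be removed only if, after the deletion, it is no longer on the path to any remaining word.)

Walk "GAGG" from the leaf back toward the root, removing each node that no remaining word uses.
The suffix "GG" (2 nodes) is used only by "GAGG"; the node for "GA" still has the child "A", so pruning stops there.
Nodes removed: 2

2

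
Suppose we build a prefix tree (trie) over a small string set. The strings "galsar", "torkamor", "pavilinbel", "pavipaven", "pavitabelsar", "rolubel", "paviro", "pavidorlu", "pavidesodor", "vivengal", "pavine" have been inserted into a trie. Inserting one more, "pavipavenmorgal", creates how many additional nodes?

The longest prefix of "pavipavenmorgal" already in the trie is "pavipaven" (length 9).
Each of the 6 remaining characters creates one node.

6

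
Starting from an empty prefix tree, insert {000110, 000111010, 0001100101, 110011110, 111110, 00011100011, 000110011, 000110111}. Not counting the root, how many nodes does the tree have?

Insert word by word; a character creates a node only if that edge doesn't already exist:
  "000110" → 6 new (0, 0, 0, 1, 1, 0)
  "000111010" → prefix "00011" already present; 4 new (1, 0, 1, 0)
  "0001100101" → prefix "000110" already present; 4 new (0, 1, 0, 1)
  "110011110" → 9 new (1, 1, 0, 0, 1, 1, 1, 1, 0)
  "111110" → prefix "11" already present; 4 new (1, 1, 1, 0)
  "00011100011" → prefix "0001110" already present; 4 new (0, 0, 1, 1)
  "000110011" → prefix "00011001" already present; 1 new (1)
  "000110111" → prefix "000110" already present; 3 new (1, 1, 1)
Total nodes = 6 + 4 + 4 + 9 + 4 + 4 + 1 + 3 = 35

35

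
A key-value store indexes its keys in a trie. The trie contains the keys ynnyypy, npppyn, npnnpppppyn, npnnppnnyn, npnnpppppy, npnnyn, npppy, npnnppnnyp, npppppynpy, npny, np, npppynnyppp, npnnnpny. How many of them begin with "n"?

Traverse to the node for "n", then collect every word in that subtree.
Matches: "np", "npnnnpny", "npnnppnnyn", "npnnppnnyp", "npnnpppppy", "npnnpppppyn", "npnnyn", "npny", "npppppynpy", "npppy", "npppyn", "npppynnyppp"
Count: 12

12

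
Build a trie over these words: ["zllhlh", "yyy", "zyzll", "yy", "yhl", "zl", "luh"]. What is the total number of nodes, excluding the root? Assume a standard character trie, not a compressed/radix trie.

18

Count nodes per top-level branch (shared prefixes stored once):
  'l'-branch (luh): 3 nodes
  'y'-branch (yhl, yy, yyy): 5 nodes
  'z'-branch (zl, zllhlh, zyzll): 10 nodes
Sum: 18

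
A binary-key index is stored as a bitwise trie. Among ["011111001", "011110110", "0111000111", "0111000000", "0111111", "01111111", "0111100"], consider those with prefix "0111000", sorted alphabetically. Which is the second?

0111000111

Words with prefix "0111000", in lexicographic order: "0111000000", "0111000111"
Position 2: 0111000111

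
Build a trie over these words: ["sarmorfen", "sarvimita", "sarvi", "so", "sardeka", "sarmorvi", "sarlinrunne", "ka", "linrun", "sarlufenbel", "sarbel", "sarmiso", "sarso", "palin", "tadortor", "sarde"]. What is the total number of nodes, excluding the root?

66

Count nodes per top-level branch (shared prefixes stored once):
  'k'-branch (ka): 2 nodes
  'l'-branch (linrun): 6 nodes
  'p'-branch (palin): 5 nodes
  's'-branch (sarbel, sarde, sardeka, sarlinrunne, sarlufenbel, sarmiso, sarmorfen, sarmorvi, sarso, sarvi, sarvimita, so): 45 nodes
  't'-branch (tadortor): 8 nodes
Sum: 66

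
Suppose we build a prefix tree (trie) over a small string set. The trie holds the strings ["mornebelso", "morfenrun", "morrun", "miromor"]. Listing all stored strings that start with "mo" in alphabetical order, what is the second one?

mornebelso

DFS of the "mo" subtree visits, in order: "morfenrun", "mornebelso", "morrun"
The 2nd is mornebelso.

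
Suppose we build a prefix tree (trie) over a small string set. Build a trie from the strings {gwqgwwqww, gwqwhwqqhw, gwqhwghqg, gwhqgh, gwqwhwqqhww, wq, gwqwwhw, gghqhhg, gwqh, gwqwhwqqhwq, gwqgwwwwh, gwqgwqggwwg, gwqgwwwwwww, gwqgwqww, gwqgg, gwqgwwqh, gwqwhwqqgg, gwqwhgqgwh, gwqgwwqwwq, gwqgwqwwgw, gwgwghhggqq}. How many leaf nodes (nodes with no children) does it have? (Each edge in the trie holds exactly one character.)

17

Leaves are exactly the stored words that no other stored word extends.
Those words: "gghqhhg", "gwgwghhggqq", "gwhqgh", "gwqgg", "gwqgwqggwwg", "gwqgwqwwgw", "gwqgwwqh", "gwqgwwqwwq", "gwqgwwwwh", "gwqgwwwwwww", "gwqhwghqg", "gwqwhgqgwh", "gwqwhwqqgg", "gwqwhwqqhwq", "gwqwhwqqhww", "gwqwwhw", "wq"
Leaf count: 17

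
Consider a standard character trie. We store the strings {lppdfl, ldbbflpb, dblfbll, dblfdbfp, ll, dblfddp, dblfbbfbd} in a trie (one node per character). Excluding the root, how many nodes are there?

Trie structure (* marks end of a word):
(root)
├─ d
│  └─ b
│     └─ l
│        └─ f
│           ├─ b
│           │  ├─ b
│           │  │  └─ f
│           │  │     └─ b
│           │  │        └─ d *
│           │  └─ l
│           │     └─ l *
│           └─ d
│              ├─ b
│              │  └─ f
│              │     └─ p *
│              └─ d
│                 └─ p *
└─ l
   ├─ d
   │  └─ b
   │     └─ b
   │        └─ f
   │           └─ l
   │              └─ p
   │                 └─ b *
   ├─ l *
   └─ p
      └─ p
         └─ d
            └─ f
               └─ l *
Counting every labelled node above: 31.

31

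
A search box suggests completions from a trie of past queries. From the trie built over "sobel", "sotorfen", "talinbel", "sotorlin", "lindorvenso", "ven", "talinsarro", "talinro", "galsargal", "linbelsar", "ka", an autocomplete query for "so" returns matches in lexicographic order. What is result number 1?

sobel

Words with prefix "so", in lexicographic order: "sobel", "sotorfen", "sotorlin"
Position 1: sobel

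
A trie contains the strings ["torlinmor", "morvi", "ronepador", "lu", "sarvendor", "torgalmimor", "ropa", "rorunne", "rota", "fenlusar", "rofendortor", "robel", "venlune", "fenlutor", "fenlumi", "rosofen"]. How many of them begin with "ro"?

Traverse to the node for "ro", then collect every word in that subtree.
Matches: "robel", "rofendortor", "ronepador", "ropa", "rorunne", "rosofen", "rota"
Count: 7

7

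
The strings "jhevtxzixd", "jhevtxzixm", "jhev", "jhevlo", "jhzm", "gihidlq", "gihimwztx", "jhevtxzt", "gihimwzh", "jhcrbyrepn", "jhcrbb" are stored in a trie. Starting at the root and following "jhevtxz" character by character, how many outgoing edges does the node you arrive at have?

2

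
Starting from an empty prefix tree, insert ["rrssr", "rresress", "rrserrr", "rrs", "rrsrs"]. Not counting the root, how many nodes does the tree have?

17

Trie structure (* marks end of a word):
(root)
└─ r
   └─ r
      ├─ e
      │  └─ s
      │     └─ r
      │        └─ e
      │           └─ s
      │              └─ s *
      └─ s *
         ├─ e
         │  └─ r
         │     └─ r
         │        └─ r *
         ├─ r
         │  └─ s *
         └─ s
            └─ r *
Counting every labelled node above: 17.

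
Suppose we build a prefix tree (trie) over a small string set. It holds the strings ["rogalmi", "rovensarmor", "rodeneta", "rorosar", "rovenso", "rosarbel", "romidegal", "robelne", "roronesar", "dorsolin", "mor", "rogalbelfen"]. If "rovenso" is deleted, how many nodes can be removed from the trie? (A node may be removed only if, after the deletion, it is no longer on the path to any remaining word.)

1

After clearing the end-marker at "rovenso", prune upward until reaching a node still needed by another word.
The suffix "o" (1 node) is used only by "rovenso"; the node for "rovens" still has the child "a", so pruning stops there.
Nodes removed: 1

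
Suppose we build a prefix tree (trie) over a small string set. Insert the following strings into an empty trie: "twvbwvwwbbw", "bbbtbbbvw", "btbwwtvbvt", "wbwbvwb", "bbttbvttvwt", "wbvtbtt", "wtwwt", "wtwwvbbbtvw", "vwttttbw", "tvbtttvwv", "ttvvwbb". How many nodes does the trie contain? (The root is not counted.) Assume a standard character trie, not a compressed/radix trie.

For each word, the new-node count is its length minus the longest prefix already in the trie:
  "twvbwvwwbbw" → 11 new (t, w, v, b, w, v, w, w, b, b, w)
  "bbbtbbbvw" → 9 new (b, b, b, t, b, b, b, v, w)
  "btbwwtvbvt" → prefix "b" already present; 9 new (t, b, w, w, t, v, b, v, t)
  "wbwbvwb" → 7 new (w, b, w, b, v, w, b)
  "bbttbvttvwt" → prefix "bb" already present; 9 new (t, t, b, v, t, t, v, w, t)
  "wbvtbtt" → prefix "wb" already present; 5 new (v, t, b, t, t)
  "wtwwt" → prefix "w" already present; 4 new (t, w, w, t)
  "wtwwvbbbtvw" → prefix "wtww" already present; 7 new (v, b, b, b, t, v, w)
  "vwttttbw" → 8 new (v, w, t, t, t, t, b, w)
  "tvbtttvwv" → prefix "t" already present; 8 new (v, b, t, t, t, v, w, v)
  "ttvvwbb" → prefix "t" already present; 6 new (t, v, v, w, b, b)
Total nodes = 11 + 9 + 9 + 7 + 9 + 5 + 4 + 7 + 8 + 8 + 6 = 83

83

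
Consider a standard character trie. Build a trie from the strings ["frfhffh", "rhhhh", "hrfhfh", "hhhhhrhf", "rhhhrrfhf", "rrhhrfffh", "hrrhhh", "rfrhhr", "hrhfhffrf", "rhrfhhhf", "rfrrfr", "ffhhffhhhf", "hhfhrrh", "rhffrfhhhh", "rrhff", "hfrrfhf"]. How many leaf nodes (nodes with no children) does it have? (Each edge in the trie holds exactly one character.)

16

Leaves are exactly the stored words that no other stored word extends.
Those words: "ffhhffhhhf", "frfhffh", "hfrrfhf", "hhfhrrh", "hhhhhrhf", "hrfhfh", "hrhfhffrf", "hrrhhh", "rfrhhr", "rfrrfr", "rhffrfhhhh", "rhhhh", "rhhhrrfhf", "rhrfhhhf", "rrhff", "rrhhrfffh"
Leaf count: 16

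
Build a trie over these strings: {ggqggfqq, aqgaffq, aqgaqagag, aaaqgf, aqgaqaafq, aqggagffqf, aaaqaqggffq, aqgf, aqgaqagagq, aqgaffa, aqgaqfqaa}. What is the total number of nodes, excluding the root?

49

Count nodes per top-level branch (shared prefixes stored once):
  'a'-branch (aaaqaqggffq, aaaqgf, aqgaffa, aqgaffq, aqgaqaafq, aqgaqagag, aqgaqagagq, aqgaqfqaa, aqgf, aqggagffqf): 41 nodes
  'g'-branch (ggqggfqq): 8 nodes
Sum: 49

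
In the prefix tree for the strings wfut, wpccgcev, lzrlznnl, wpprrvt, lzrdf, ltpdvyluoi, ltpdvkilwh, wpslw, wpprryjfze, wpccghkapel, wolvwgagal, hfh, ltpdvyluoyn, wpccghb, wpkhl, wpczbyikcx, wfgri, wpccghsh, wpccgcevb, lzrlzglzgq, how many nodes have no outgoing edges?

19

Leaves are exactly the stored words that no other stored word extends.
Those words: "hfh", "ltpdvkilwh", "ltpdvyluoi", "ltpdvyluoyn", "lzrdf", "lzrlzglzgq", "lzrlznnl", "wfgri", "wfut", "wolvwgagal", "wpccgcevb", "wpccghb", "wpccghkapel", "wpccghsh", "wpczbyikcx", "wpkhl", "wpprrvt", "wpprryjfze", "wpslw"
Leaf count: 19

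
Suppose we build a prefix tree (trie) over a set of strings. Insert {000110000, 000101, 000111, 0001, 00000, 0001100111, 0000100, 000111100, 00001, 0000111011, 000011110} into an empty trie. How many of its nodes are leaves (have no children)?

8

Leaves are exactly the stored words that no other stored word extends.
Those words: "00000", "0000100", "0000111011", "000011110", "000101", "000110000", "0001100111", "000111100"
Leaf count: 8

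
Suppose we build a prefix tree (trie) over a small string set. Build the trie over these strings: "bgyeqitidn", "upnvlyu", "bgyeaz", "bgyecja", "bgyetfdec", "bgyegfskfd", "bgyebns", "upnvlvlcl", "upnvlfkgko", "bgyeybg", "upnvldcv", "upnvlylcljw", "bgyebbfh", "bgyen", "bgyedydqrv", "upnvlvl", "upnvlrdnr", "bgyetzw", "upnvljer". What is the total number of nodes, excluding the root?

75

For each word, the new-node count is its length minus the longest prefix already in the trie:
  "bgyeqitidn" → 10 new (b, g, y, e, q, i, t, i, d, n)
  "upnvlyu" → 7 new (u, p, n, v, l, y, u)
  "bgyeaz" → prefix "bgye" already present; 2 new (a, z)
  "bgyecja" → prefix "bgye" already present; 3 new (c, j, a)
  "bgyetfdec" → prefix "bgye" already present; 5 new (t, f, d, e, c)
  "bgyegfskfd" → prefix "bgye" already present; 6 new (g, f, s, k, f, d)
  "bgyebns" → prefix "bgye" already present; 3 new (b, n, s)
  "upnvlvlcl" → prefix "upnvl" already present; 4 new (v, l, c, l)
  "upnvlfkgko" → prefix "upnvl" already present; 5 new (f, k, g, k, o)
  "bgyeybg" → prefix "bgye" already present; 3 new (y, b, g)
  "upnvldcv" → prefix "upnvl" already present; 3 new (d, c, v)
  "upnvlylcljw" → prefix "upnvly" already present; 5 new (l, c, l, j, w)
  "bgyebbfh" → prefix "bgyeb" already present; 3 new (b, f, h)
  "bgyen" → prefix "bgye" already present; 1 new (n)
  "bgyedydqrv" → prefix "bgye" already present; 6 new (d, y, d, q, r, v)
  "upnvlvl" → prefix "upnvlvl" already present; 0 new (none)
  "upnvlrdnr" → prefix "upnvl" already present; 4 new (r, d, n, r)
  "bgyetzw" → prefix "bgyet" already present; 2 new (z, w)
  "upnvljer" → prefix "upnvl" already present; 3 new (j, e, r)
Total nodes = 10 + 7 + 2 + 3 + 5 + 6 + 3 + 4 + 5 + 3 + 3 + 5 + 3 + 1 + 6 + 0 + 4 + 2 + 3 = 75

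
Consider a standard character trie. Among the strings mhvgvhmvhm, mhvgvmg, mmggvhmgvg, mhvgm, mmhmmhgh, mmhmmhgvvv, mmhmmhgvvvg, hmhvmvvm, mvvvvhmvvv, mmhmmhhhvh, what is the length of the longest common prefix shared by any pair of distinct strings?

Equivalently: take the maximum, over all pairs, of their longest common prefix length.
"mmhmmhgvvv" and "mmhmmhgvvvg" agree on "mmhmmhgvvv" (10 characters) before diverging; nothing deeper is shared.
Longest shared-prefix length: 10

10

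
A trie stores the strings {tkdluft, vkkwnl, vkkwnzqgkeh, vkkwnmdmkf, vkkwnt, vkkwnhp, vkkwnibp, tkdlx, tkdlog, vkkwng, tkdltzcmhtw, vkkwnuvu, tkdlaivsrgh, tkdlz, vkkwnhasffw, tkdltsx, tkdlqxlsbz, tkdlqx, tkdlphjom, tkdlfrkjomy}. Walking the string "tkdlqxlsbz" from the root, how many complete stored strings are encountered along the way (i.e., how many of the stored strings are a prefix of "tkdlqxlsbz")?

Check each prefix of "tkdlqxlsbz" against the stored set — each match is an end-marker on the path.
Prefixes of the query that are stored words: "tkdlqx", "tkdlqxlsbz"
Count: 2

2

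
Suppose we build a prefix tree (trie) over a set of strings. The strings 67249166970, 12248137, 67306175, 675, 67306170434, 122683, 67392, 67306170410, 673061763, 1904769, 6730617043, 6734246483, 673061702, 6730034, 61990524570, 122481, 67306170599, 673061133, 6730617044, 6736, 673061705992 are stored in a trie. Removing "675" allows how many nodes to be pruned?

After clearing the end-marker at "675", prune upward until reaching a node still needed by another word.
The suffix "5" (1 node) is used only by "675"; the node for "67" still has the child "2", so pruning stops there.
Nodes removed: 1

1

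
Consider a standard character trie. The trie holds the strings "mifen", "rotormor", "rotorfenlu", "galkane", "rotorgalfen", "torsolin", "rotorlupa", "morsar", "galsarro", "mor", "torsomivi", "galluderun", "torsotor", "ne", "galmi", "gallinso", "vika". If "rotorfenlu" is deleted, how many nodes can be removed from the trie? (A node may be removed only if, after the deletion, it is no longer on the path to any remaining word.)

5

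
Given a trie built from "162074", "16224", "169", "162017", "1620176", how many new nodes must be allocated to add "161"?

1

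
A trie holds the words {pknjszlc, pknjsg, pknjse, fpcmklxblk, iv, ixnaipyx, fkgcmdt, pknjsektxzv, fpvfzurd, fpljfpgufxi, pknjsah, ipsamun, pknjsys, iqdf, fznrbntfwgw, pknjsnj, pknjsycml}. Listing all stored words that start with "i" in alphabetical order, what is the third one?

Words with prefix "i", in lexicographic order: "ipsamun", "iqdf", "iv", "ixnaipyx"
Position 3: iv

iv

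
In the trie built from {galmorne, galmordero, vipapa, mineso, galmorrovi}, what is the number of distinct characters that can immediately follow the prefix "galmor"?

3

The children of the "galmor" node are the distinct next characters among strings starting with "galmor".
Characters that immediately follow "galmor" among the stored strings: {d, n, r}.
That node has 3 child edges.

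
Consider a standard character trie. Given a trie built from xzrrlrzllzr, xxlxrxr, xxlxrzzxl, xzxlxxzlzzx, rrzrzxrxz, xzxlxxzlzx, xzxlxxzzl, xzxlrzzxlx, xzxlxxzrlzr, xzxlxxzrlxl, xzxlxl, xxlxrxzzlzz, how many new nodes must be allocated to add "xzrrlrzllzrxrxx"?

4

The longest prefix of "xzrrlrzllzrxrxx" already in the trie is "xzrrlrzllzr" (length 11).
So 15 − 11 = 4 new nodes.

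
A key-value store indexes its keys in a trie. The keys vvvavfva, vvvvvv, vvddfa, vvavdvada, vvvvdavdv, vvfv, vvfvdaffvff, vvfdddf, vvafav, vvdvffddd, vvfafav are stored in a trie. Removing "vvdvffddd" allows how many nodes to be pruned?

6

A node on "vvdvffddd"'s path can go only if nothing else ends at it or branches off below it.
The suffix "vffddd" (6 nodes) is used only by "vvdvffddd"; the node for "vvd" still has the child "d", so pruning stops there.
Nodes removed: 6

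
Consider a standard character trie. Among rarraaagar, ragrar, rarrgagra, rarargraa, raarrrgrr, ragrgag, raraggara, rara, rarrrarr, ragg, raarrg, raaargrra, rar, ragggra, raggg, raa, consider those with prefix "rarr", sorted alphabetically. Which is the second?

Filter for "rarr…" and sort: "rarraaagar", "rarrgagra", "rarrrarr"
The 2nd is rarrgagra.

rarrgagra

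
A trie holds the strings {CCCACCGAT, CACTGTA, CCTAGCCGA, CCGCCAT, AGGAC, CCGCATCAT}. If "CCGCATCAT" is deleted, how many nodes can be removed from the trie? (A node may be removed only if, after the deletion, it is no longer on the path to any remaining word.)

5

Walk "CCGCATCAT" from the leaf back toward the root, removing each node that no remaining word uses.
The suffix "ATCAT" (5 nodes) is used only by "CCGCATCAT"; the node for "CCGC" still has the child "C", so pruning stops there.
Nodes removed: 5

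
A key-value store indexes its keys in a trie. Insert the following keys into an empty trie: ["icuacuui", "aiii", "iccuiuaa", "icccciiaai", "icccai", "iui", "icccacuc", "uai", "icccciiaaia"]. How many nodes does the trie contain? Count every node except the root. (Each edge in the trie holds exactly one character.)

Trie structure (* marks end of a word):
(root)
├─ a
│  └─ i
│     └─ i
│        └─ i *
├─ i
│  ├─ c
│  │  ├─ c
│  │  │  ├─ c
│  │  │  │  ├─ a
│  │  │  │  │  ├─ c
│  │  │  │  │  │  └─ u
│  │  │  │  │  │     └─ c *
│  │  │  │  │  └─ i *
│  │  │  │  └─ c
│  │  │  │     └─ i
│  │  │  │        └─ i
│  │  │  │           └─ a
│  │  │  │              └─ a
│  │  │  │                 └─ i *
│  │  │  │                    └─ a *
│  │  │  └─ u
│  │  │     └─ i
│  │  │        └─ u
│  │  │           └─ a
│  │  │              └─ a *
│  │  └─ u
│  │     └─ a
│  │        └─ c
│  │           └─ u
│  │              └─ u
│  │                 └─ i *
│  └─ u
│     └─ i *
└─ u
   └─ a
      └─ i *
Counting every labelled node above: 36.

36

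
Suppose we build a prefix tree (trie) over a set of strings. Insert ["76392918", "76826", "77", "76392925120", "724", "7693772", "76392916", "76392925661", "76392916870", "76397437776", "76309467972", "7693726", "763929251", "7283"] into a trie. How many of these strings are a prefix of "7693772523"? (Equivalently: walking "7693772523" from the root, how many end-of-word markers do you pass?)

1

Walk "7693772523" from the root; an end-of-word marker is hit whenever a stored word is a prefix of "7693772523".
Prefixes of the query that are stored words: "7693772"
Count: 1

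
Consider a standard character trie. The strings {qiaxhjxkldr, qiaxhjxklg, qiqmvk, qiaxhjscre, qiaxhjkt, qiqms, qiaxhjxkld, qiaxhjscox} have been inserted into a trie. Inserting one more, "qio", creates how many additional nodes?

1

"qi" is already a path in the trie; the remaining "o" must be added.
New nodes needed: |"qio"| − 2 = 3 − 2 = 1.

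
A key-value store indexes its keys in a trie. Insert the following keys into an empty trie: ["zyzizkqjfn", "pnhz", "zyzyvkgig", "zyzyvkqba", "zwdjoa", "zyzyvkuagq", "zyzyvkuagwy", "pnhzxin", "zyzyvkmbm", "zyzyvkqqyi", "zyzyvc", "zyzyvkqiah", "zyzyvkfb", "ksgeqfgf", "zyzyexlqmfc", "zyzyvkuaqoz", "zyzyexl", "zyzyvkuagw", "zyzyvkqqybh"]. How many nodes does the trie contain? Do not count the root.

69

Count nodes per top-level branch (shared prefixes stored once):
  'k'-branch (ksgeqfgf): 8 nodes
  'p'-branch (pnhz, pnhzxin): 7 nodes
  'z'-branch (zwdjoa, zyzizkqjfn, zyzyexl, zyzyexlqmfc, zyzyvc, zyzyvkfb, zyzyvkgig, zyzyvkmbm, zyzyvkqba, zyzyvkqiah, zyzyvkqqybh, zyzyvkqqyi, zyzyvkuagq, zyzyvkuagw, zyzyvkuagwy, zyzyvkuaqoz): 54 nodes
Sum: 69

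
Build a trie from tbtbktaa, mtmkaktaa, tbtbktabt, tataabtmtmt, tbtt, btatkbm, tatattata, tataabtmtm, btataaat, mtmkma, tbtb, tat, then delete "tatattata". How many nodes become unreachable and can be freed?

After clearing the end-marker at "tatattata", prune upward until reaching a node still needed by another word.
The suffix "ttata" (5 nodes) is used only by "tatattata"; the node for "tata" still has the child "a", so pruning stops there.
Nodes removed: 5

5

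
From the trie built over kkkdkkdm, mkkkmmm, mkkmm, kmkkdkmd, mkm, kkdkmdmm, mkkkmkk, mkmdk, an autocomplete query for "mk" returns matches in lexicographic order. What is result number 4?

mkm

Filter for "mk…" and sort: "mkkkmkk", "mkkkmmm", "mkkmm", "mkm", "mkmdk"
Position 4: mkm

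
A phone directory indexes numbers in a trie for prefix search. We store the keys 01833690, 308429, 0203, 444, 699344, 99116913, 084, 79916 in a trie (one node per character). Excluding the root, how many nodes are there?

41

Count nodes per top-level branch (shared prefixes stored once):
  '0'-branch (01833690, 0203, 084): 13 nodes
  '3'-branch (308429): 6 nodes
  '4'-branch (444): 3 nodes
  '6'-branch (699344): 6 nodes
  '7'-branch (79916): 5 nodes
  '9'-branch (99116913): 8 nodes
Sum: 41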